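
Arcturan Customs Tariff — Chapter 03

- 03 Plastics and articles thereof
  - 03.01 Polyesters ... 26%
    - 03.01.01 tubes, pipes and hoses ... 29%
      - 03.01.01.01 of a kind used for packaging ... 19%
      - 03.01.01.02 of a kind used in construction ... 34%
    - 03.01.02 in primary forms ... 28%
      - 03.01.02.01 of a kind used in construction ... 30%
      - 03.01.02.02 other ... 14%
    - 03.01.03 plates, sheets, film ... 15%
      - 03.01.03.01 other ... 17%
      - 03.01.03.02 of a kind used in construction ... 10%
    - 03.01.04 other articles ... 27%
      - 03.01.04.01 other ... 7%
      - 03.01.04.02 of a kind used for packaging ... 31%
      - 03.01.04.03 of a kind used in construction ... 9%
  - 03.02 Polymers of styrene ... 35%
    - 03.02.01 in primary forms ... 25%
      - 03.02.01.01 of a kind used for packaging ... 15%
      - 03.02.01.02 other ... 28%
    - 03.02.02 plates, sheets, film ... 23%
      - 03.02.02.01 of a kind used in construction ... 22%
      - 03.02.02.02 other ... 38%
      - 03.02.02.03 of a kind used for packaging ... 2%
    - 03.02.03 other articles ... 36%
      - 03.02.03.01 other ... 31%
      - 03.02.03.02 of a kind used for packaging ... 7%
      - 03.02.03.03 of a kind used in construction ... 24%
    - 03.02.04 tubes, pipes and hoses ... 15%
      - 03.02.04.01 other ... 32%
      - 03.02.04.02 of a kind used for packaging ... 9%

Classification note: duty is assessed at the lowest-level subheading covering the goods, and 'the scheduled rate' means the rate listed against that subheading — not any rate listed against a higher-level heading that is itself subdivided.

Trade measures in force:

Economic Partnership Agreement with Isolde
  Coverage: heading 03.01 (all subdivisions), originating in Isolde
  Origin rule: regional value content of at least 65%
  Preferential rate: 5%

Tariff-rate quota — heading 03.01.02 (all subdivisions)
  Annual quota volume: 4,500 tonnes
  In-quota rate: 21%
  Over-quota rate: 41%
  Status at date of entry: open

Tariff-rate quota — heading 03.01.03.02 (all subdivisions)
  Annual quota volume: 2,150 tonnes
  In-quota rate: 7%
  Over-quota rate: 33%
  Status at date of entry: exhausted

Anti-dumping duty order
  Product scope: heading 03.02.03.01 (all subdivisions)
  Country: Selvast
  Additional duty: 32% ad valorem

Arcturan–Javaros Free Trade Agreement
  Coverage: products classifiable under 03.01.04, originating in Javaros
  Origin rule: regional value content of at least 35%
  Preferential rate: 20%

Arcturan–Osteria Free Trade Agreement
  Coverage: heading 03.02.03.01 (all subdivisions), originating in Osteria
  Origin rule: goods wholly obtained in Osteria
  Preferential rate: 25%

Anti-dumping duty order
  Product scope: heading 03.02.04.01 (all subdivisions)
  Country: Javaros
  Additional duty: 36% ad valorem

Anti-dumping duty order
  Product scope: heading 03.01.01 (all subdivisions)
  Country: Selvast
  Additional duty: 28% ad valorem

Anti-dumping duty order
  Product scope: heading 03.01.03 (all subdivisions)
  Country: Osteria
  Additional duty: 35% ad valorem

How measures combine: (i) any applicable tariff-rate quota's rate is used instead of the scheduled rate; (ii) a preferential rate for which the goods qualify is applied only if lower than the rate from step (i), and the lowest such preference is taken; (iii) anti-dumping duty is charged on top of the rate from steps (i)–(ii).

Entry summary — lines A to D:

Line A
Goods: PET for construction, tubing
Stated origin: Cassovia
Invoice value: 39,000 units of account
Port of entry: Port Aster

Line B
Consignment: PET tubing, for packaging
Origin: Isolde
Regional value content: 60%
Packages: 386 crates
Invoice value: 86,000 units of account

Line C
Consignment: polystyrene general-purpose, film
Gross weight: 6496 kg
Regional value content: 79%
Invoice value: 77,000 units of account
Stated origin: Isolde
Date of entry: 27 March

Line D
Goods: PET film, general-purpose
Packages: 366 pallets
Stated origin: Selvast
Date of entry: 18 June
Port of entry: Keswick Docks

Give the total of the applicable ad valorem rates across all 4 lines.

Line A: PET → 03.01; tubing → 03.01.01; for construction → 03.01.01.02. Scheduled 34%. No special measure applies. → 34%.
Line B: PET → 03.01; tubing → 03.01.01; for packaging → 03.01.01.01. Scheduled 19%. Isolde agreement on 03.01: RVC < 65%. → 19%.
Line C: polystyrene → 03.02; film → 03.02.02; general-purpose → 03.02.02.02. Scheduled 38%. Isolde agreement on 03.01: 03.02.02.02 not covered. → 38%.
Line D: PET → 03.01; film → 03.01.03; general-purpose → 03.01.03.01. Scheduled 17%. No special measure applies. → 17%.
Sum: 34% + 19% + 38% + 17% = 108%.

108%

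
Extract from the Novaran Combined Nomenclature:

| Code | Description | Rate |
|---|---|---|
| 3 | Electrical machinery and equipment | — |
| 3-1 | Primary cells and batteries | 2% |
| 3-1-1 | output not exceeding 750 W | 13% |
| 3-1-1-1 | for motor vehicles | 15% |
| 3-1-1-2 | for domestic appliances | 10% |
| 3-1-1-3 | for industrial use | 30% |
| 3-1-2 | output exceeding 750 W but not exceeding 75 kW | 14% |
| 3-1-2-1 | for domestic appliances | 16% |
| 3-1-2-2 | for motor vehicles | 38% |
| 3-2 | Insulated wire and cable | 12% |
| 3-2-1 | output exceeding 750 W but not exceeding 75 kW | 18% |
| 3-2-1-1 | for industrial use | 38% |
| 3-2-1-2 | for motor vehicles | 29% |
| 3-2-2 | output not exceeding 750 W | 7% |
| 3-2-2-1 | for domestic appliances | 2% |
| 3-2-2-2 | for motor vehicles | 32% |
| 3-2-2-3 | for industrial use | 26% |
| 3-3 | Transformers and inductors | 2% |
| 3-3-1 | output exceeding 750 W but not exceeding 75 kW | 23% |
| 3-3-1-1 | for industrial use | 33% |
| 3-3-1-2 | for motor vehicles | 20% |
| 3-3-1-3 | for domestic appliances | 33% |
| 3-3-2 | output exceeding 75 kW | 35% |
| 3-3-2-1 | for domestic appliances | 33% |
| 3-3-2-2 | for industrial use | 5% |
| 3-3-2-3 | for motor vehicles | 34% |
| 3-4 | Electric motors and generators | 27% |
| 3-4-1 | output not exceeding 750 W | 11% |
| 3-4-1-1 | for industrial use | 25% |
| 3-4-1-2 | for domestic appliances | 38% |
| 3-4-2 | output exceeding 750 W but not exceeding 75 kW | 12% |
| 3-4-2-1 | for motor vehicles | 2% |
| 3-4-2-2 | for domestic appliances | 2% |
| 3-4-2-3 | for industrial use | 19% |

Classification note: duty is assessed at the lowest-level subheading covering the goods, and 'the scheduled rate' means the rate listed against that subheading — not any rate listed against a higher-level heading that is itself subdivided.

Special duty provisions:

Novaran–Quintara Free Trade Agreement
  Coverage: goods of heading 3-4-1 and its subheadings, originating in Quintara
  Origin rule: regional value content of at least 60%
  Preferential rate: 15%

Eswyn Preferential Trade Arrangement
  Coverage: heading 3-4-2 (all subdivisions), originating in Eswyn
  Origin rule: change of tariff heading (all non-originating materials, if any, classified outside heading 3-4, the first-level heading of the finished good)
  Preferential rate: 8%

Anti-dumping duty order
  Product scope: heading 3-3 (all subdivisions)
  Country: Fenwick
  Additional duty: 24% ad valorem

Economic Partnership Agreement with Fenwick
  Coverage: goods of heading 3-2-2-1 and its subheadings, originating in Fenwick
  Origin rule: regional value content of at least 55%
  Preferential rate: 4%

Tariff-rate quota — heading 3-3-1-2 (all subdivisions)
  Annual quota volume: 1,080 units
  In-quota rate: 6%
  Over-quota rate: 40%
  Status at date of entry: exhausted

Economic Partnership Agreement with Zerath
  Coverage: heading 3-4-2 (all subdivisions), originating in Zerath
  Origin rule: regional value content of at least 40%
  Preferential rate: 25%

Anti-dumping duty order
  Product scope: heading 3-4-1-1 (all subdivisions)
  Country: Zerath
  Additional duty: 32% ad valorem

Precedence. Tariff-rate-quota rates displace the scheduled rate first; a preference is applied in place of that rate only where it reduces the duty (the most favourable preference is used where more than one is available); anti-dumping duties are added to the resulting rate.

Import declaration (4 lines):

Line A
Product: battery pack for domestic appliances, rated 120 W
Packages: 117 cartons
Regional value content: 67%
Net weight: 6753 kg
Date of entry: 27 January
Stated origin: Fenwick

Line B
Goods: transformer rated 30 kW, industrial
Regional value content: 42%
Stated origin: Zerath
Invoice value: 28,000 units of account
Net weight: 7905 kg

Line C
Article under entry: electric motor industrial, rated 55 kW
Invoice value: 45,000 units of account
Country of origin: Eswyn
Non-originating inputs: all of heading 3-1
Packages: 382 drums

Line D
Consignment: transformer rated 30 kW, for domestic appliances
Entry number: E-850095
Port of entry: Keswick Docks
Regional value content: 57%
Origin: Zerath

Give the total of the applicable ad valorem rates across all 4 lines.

84%

Line A: battery pack → 3-1; rated 120 W → 3-1-1; for domestic appliances → 3-1-1-2. Scheduled 10%. Fenwick agreement on 3-2-2-1: 3-1-1-2 not covered. → 10%.
Line B: transformer → 3-3; rated 30 kW → 3-3-1; industrial → 3-3-1-1. Scheduled 33%. Zerath agreement on 3-4-2: 3-3-1-1 not covered. → 33%.
Line C: electric motor → 3-4; rated 55 kW → 3-4-2; industrial → 3-4-2-3. Scheduled 19%. Eswyn agreement on 3-4-2: CTH met → 8% available; preferential 8%. → 8%.
Line D: transformer → 3-3; rated 30 kW → 3-3-1; for domestic appliances → 3-3-1-3. Scheduled 33%. Zerath agreement on 3-4-2: 3-3-1-3 not covered. → 33%.
Sum: 10% + 33% + 8% + 33% = 84%.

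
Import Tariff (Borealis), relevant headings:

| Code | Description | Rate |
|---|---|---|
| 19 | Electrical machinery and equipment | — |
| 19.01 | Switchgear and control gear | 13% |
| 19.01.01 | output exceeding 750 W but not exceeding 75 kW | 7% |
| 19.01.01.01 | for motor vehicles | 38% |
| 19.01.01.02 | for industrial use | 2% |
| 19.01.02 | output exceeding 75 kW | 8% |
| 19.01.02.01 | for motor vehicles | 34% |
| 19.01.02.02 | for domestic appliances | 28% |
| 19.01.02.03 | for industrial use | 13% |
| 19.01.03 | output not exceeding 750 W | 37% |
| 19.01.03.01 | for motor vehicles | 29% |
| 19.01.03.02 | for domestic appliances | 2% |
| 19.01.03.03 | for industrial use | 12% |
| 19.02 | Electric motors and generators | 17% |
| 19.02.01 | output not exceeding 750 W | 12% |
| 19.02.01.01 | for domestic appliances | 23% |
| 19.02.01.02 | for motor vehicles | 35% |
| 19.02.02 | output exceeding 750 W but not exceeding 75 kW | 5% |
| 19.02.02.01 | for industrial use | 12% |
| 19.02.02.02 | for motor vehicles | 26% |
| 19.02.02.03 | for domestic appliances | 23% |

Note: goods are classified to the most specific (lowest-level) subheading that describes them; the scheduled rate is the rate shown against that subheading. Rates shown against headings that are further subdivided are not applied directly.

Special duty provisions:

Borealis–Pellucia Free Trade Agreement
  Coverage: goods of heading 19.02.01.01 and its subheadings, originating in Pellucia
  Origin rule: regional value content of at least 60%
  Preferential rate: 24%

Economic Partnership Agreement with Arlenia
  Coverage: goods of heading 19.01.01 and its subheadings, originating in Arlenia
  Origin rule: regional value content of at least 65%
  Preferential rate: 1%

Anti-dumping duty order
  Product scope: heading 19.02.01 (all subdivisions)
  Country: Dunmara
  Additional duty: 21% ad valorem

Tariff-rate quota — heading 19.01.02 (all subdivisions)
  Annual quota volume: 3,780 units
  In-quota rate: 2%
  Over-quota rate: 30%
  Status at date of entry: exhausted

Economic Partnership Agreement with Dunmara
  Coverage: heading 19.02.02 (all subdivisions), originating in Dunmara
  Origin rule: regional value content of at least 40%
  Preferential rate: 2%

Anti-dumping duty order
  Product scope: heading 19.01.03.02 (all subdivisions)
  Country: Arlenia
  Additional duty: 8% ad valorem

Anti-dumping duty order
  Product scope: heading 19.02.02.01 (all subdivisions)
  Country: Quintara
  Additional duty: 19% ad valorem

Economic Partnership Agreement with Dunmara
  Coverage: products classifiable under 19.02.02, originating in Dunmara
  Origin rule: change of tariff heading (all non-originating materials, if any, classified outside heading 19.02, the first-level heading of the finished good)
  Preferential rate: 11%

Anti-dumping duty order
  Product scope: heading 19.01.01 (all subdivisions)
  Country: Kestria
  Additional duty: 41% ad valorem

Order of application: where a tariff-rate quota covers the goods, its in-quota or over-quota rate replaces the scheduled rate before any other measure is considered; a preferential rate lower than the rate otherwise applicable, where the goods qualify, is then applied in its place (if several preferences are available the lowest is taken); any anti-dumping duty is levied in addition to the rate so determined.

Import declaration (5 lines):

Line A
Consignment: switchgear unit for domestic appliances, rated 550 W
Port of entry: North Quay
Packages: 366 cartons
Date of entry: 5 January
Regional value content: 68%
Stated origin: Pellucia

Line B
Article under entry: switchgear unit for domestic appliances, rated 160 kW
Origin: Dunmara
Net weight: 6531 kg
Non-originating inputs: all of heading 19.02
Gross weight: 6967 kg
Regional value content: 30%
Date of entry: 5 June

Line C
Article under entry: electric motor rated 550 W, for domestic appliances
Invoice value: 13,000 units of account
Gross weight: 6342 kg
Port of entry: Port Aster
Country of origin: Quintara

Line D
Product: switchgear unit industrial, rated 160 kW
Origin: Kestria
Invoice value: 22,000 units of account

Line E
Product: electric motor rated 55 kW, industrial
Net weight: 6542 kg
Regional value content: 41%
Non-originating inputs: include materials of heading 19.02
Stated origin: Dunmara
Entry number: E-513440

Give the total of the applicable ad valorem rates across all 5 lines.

87%

Line A: switchgear unit → 19.01; rated 550 W → 19.01.03; for domestic appliances → 19.01.03.02. Scheduled 2%. Pellucia agreement on 19.02.01.01: 19.01.03.02 not covered. → 2%.
Line B: switchgear unit → 19.01; rated 160 kW → 19.01.02; for domestic appliances → 19.01.02.02. Scheduled 28%. quota on 19.01.02 exhausted → over-quota 30%; Dunmara agreement on 19.02.02: 19.01.02.02 not covered; Dunmara agreement on 19.02.02: 19.01.02.02 not covered. → 30%.
Line C: electric motor → 19.02; rated 550 W → 19.02.01; for domestic appliances → 19.02.01.01. Scheduled 23%. No special measure applies. → 23%.
Line D: switchgear unit → 19.01; rated 160 kW → 19.01.02; industrial → 19.01.02.03. Scheduled 13%. quota on 19.01.02 exhausted → over-quota 30%. → 30%.
Line E: electric motor → 19.02; rated 55 kW → 19.02.02; industrial → 19.02.02.01. Scheduled 12%. Dunmara agreement on 19.02.02: RVC ≥ 40% → 2% available; Dunmara agreement on 19.02.02: CTH not met; preferential 2%. → 2%.
Sum: 2% + 30% + 23% + 30% + 2% = 87%.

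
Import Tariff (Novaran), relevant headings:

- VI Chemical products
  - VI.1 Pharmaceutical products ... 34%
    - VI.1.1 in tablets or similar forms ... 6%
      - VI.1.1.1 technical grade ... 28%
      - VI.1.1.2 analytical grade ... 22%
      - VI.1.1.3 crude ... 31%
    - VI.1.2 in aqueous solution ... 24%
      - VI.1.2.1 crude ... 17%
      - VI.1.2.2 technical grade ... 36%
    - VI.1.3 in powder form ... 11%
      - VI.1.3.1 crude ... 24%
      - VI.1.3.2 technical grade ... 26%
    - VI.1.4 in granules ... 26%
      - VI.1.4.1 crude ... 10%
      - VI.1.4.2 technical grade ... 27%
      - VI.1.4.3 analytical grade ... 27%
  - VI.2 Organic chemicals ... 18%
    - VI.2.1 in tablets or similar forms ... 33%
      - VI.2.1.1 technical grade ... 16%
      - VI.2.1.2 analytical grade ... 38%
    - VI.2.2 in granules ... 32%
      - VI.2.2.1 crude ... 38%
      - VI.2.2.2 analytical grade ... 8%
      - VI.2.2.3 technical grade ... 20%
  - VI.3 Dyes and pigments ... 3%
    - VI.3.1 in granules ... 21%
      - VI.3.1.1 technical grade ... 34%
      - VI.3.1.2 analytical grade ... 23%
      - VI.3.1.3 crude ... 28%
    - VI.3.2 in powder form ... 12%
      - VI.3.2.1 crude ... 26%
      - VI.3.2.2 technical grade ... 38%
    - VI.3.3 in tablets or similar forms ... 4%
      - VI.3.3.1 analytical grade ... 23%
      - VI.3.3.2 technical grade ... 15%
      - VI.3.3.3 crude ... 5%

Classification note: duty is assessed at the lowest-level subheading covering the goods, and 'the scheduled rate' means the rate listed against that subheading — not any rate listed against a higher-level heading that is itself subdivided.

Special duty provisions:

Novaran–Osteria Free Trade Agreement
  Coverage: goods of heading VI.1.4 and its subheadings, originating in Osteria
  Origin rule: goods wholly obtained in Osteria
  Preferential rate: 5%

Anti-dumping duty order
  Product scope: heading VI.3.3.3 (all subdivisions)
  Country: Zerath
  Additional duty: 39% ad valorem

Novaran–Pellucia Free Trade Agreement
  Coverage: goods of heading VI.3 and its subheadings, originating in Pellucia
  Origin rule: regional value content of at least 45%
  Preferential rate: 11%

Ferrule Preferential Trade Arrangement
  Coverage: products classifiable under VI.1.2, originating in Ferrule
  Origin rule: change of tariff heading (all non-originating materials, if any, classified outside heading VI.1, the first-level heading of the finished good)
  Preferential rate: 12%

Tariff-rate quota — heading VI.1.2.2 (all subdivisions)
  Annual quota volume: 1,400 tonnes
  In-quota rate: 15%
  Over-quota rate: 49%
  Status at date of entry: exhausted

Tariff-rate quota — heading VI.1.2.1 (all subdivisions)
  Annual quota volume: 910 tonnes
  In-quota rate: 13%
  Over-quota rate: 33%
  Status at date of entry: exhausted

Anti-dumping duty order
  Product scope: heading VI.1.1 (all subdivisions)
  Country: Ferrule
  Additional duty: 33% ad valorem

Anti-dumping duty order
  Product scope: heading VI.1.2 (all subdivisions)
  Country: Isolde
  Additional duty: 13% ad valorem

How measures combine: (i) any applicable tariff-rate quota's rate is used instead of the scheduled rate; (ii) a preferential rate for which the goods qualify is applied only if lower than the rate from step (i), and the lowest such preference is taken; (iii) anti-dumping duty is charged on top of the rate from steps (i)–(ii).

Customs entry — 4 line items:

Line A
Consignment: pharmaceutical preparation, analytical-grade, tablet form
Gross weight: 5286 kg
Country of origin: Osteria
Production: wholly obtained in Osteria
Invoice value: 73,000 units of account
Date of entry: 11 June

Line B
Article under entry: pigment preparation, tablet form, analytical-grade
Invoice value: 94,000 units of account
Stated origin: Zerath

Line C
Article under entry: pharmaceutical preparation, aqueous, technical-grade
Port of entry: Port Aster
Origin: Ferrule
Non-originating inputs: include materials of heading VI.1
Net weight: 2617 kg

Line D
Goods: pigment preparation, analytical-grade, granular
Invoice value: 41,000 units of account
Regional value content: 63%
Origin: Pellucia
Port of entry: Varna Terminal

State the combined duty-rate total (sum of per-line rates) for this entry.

105%

Line A: pharmaceutical → VI.1; tablet form → VI.1.1; analytical-grade → VI.1.1.2. Scheduled 22%. Osteria agreement on VI.1.4: VI.1.1.2 not covered. → 22%.
Line B: pigment → VI.3; tablet form → VI.3.3; analytical-grade → VI.3.3.1. Scheduled 23%. No special measure applies. → 23%.
Line C: pharmaceutical → VI.1; aqueous → VI.1.2; technical-grade → VI.1.2.2. Scheduled 36%. quota on VI.1.2.2 exhausted → over-quota 49%; Ferrule agreement on VI.1.2: CTH not met. → 49%.
Line D: pigment → VI.3; granular → VI.3.1; analytical-grade → VI.3.1.2. Scheduled 23%. Pellucia agreement on VI.3: RVC ≥ 45% → 11% available; preferential 11%. → 11%.
Sum: 22% + 23% + 49% + 11% = 105%.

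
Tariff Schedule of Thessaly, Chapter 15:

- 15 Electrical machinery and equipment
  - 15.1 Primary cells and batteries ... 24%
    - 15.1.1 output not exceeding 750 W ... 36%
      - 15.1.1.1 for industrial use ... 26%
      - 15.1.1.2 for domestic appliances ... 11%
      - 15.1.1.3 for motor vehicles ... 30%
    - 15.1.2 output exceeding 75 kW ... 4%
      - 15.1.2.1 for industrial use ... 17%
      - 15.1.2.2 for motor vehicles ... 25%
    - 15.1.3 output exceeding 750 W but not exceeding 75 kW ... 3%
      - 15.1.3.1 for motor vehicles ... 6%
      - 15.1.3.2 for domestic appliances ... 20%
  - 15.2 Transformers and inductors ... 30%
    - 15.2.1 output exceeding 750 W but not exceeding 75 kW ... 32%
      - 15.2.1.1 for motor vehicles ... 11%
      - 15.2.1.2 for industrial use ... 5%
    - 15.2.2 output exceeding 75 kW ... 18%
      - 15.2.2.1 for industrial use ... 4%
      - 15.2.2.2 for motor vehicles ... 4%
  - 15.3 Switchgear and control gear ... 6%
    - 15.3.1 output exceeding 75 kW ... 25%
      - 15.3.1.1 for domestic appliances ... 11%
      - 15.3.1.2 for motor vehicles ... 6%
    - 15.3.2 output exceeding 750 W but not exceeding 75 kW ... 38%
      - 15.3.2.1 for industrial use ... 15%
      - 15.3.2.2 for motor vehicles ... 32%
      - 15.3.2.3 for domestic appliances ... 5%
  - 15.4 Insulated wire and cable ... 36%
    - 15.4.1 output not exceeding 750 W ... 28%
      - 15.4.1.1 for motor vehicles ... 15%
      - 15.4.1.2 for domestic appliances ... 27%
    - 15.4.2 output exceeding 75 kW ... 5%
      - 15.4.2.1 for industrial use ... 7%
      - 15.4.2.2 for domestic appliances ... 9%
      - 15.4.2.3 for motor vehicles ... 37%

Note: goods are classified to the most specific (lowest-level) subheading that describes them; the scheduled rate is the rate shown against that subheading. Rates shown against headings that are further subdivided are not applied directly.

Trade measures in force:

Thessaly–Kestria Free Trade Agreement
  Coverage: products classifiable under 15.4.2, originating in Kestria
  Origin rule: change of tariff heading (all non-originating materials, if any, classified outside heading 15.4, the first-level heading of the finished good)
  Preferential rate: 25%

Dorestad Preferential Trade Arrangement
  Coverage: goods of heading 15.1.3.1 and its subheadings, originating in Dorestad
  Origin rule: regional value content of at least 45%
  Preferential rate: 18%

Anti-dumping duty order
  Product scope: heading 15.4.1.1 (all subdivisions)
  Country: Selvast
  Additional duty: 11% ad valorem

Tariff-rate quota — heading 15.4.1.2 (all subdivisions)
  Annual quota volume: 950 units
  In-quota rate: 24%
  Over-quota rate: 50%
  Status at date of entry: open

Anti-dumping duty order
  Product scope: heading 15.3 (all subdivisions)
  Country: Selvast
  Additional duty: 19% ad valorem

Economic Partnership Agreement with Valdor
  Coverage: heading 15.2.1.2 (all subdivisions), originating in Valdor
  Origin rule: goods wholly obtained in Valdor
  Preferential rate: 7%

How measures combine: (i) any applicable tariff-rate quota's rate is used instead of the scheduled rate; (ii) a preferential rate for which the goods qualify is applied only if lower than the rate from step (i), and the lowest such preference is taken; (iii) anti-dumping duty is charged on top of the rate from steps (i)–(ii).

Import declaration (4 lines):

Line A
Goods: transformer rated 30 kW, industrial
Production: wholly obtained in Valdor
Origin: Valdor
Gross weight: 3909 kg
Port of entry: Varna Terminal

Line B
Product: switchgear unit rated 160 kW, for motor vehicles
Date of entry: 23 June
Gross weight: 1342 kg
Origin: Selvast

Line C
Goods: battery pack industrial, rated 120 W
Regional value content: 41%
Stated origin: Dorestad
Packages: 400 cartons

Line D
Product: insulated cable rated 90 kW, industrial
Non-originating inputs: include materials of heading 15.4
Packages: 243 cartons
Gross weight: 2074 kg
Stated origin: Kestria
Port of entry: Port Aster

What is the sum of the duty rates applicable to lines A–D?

Line A: transformer → 15.2; rated 30 kW → 15.2.1; industrial → 15.2.1.2. Scheduled 5%. Valdor agreement on 15.2.1.2: wholly obtained → 7% available; preference 7% not lower than 5% → no reduction. → 5%.
Line B: switchgear unit → 15.3; rated 160 kW → 15.3.1; for motor vehicles → 15.3.1.2. Scheduled 6%. anti-dumping (Selvast, 15.3): +19%; total 6% + 19% = 25%. → 25%.
Line C: battery pack → 15.1; rated 120 W → 15.1.1; industrial → 15.1.1.1. Scheduled 26%. Dorestad agreement on 15.1.3.1: 15.1.1.1 not covered. → 26%.
Line D: insulated cable → 15.4; rated 90 kW → 15.4.2; industrial → 15.4.2.1. Scheduled 7%. Kestria agreement on 15.4.2: CTH not met. → 7%.
Sum: 5% + 25% + 26% + 7% = 63%.

63%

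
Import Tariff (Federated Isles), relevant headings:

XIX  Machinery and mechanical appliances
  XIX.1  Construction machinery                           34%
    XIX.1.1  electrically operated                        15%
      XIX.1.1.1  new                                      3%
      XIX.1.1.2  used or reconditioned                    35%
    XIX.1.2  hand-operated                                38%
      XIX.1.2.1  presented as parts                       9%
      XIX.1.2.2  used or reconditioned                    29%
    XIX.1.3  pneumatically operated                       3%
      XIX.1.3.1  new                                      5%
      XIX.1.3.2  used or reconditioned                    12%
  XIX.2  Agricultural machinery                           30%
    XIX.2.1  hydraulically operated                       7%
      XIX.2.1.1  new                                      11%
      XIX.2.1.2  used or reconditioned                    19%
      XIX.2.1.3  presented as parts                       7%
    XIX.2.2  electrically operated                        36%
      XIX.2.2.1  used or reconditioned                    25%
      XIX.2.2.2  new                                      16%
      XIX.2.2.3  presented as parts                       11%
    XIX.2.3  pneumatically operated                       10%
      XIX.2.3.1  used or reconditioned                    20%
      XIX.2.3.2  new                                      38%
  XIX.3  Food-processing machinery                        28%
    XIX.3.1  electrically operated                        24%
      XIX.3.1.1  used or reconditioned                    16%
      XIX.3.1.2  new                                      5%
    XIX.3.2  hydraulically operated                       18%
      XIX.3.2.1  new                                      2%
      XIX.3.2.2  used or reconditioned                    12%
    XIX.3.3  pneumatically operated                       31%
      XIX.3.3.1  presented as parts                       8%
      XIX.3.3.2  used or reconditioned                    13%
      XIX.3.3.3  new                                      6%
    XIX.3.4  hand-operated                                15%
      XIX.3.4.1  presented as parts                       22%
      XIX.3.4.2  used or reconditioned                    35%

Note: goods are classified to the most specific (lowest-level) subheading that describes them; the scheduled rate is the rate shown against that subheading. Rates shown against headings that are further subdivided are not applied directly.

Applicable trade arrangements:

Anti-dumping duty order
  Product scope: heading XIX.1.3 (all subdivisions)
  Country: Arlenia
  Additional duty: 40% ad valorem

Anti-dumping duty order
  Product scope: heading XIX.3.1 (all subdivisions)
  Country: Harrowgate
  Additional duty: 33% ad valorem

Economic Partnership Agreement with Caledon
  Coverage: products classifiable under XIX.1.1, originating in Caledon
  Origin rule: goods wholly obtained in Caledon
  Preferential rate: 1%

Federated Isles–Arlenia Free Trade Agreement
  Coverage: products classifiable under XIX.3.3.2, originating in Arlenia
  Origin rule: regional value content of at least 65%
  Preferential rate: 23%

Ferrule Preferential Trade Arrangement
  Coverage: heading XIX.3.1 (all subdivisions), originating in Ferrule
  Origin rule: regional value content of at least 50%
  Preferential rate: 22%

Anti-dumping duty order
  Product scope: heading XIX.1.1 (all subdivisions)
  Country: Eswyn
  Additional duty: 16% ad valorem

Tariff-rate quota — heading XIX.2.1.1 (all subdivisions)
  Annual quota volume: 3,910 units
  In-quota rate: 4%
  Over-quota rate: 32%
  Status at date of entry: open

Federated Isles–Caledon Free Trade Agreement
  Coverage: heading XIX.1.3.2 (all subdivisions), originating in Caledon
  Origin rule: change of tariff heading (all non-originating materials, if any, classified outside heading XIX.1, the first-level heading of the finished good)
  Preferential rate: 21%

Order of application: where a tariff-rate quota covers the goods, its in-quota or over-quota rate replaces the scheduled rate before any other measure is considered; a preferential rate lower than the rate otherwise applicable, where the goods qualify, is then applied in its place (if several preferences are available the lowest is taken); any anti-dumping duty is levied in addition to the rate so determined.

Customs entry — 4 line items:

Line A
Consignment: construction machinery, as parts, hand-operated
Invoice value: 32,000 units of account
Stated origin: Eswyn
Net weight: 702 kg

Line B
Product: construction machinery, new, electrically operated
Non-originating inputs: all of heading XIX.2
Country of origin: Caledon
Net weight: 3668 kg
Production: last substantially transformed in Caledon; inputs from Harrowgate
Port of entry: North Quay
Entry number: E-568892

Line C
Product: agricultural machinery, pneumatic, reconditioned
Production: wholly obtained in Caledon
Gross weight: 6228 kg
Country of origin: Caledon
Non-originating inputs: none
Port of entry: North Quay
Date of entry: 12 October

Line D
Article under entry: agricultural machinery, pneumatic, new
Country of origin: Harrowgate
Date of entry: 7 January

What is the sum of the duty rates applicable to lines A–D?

70%

Line A: construction → XIX.1; hand-operated → XIX.1.2; as parts → XIX.1.2.1. Scheduled 9%. No special measure applies. → 9%.
Line B: construction → XIX.1; electrically operated → XIX.1.1; new → XIX.1.1.1. Scheduled 3%. Caledon agreement on XIX.1.1: not wholly obtained; Caledon agreement on XIX.1.3.2: XIX.1.1.1 not covered. → 3%.
Line C: agricultural → XIX.2; pneumatic → XIX.2.3; reconditioned → XIX.2.3.1. Scheduled 20%. Caledon agreement on XIX.1.1: XIX.2.3.1 not covered; Caledon agreement on XIX.1.3.2: XIX.2.3.1 not covered. → 20%.
Line D: agricultural → XIX.2; pneumatic → XIX.2.3; new → XIX.2.3.2. Scheduled 38%. No special measure applies. → 38%.
Sum: 9% + 3% + 20% + 38% = 70%.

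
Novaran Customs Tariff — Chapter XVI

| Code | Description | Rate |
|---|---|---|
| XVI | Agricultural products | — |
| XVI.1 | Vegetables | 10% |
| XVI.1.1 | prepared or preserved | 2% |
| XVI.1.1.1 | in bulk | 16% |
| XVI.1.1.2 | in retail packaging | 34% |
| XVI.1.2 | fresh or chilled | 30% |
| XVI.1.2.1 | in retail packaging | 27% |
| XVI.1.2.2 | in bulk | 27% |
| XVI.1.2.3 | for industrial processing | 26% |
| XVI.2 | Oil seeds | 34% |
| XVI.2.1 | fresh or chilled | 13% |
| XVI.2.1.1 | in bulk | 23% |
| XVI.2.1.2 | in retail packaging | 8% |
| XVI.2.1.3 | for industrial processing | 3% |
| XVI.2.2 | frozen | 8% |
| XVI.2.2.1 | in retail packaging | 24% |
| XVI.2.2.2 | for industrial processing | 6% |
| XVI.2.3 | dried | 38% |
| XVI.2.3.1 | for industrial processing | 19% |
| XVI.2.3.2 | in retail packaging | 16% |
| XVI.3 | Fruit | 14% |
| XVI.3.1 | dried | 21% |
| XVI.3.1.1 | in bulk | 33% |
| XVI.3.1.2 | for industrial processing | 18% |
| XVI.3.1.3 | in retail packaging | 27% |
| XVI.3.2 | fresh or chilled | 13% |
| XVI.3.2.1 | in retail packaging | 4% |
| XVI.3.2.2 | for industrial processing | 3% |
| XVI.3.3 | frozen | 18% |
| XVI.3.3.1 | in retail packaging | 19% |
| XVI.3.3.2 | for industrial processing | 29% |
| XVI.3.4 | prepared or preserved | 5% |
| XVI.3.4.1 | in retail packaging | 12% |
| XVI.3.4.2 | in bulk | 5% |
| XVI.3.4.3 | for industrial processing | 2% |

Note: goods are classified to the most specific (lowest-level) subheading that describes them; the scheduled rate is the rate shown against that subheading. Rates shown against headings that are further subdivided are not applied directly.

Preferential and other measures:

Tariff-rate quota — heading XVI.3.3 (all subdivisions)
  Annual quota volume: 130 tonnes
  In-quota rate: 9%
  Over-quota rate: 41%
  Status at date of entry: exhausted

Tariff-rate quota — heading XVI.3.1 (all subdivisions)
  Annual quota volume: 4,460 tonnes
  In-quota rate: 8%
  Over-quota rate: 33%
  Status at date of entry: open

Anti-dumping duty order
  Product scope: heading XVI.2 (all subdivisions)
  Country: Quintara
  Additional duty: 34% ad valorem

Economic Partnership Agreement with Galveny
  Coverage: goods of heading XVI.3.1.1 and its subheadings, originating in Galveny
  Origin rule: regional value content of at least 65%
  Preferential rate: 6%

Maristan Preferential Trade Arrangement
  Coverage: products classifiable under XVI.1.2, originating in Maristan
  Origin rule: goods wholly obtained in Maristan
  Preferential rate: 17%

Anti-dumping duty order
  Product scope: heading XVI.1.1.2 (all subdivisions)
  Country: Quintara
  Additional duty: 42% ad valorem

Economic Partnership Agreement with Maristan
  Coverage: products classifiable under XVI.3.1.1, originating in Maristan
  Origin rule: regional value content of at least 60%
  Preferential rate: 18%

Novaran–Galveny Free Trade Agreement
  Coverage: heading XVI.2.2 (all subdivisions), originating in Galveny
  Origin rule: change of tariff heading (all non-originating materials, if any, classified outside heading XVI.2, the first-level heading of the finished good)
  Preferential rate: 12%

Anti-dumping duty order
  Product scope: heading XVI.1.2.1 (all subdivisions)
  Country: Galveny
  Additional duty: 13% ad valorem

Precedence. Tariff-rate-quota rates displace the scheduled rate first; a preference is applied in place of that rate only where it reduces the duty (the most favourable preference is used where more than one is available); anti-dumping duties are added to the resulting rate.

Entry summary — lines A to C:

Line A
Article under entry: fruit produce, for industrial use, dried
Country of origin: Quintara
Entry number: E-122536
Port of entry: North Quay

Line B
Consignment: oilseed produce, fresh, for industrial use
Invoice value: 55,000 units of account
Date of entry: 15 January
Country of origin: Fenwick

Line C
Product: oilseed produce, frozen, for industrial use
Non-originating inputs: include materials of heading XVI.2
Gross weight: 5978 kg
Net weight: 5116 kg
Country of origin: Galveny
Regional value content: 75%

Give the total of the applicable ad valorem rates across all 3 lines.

Line A: fruit → XVI.3; dried → XVI.3.1; for industrial use → XVI.3.1.2. Scheduled 18%. quota on XVI.3.1 open → in-quota 8%. → 8%.
Line B: oilseed → XVI.2; fresh → XVI.2.1; for industrial use → XVI.2.1.3. Scheduled 3%. No special measure applies. → 3%.
Line C: oilseed → XVI.2; frozen → XVI.2.2; for industrial use → XVI.2.2.2. Scheduled 6%. Galveny agreement on XVI.3.1.1: XVI.2.2.2 not covered; Galveny agreement on XVI.2.2: CTH not met. → 6%.
Sum: 8% + 3% + 6% = 17%.

17%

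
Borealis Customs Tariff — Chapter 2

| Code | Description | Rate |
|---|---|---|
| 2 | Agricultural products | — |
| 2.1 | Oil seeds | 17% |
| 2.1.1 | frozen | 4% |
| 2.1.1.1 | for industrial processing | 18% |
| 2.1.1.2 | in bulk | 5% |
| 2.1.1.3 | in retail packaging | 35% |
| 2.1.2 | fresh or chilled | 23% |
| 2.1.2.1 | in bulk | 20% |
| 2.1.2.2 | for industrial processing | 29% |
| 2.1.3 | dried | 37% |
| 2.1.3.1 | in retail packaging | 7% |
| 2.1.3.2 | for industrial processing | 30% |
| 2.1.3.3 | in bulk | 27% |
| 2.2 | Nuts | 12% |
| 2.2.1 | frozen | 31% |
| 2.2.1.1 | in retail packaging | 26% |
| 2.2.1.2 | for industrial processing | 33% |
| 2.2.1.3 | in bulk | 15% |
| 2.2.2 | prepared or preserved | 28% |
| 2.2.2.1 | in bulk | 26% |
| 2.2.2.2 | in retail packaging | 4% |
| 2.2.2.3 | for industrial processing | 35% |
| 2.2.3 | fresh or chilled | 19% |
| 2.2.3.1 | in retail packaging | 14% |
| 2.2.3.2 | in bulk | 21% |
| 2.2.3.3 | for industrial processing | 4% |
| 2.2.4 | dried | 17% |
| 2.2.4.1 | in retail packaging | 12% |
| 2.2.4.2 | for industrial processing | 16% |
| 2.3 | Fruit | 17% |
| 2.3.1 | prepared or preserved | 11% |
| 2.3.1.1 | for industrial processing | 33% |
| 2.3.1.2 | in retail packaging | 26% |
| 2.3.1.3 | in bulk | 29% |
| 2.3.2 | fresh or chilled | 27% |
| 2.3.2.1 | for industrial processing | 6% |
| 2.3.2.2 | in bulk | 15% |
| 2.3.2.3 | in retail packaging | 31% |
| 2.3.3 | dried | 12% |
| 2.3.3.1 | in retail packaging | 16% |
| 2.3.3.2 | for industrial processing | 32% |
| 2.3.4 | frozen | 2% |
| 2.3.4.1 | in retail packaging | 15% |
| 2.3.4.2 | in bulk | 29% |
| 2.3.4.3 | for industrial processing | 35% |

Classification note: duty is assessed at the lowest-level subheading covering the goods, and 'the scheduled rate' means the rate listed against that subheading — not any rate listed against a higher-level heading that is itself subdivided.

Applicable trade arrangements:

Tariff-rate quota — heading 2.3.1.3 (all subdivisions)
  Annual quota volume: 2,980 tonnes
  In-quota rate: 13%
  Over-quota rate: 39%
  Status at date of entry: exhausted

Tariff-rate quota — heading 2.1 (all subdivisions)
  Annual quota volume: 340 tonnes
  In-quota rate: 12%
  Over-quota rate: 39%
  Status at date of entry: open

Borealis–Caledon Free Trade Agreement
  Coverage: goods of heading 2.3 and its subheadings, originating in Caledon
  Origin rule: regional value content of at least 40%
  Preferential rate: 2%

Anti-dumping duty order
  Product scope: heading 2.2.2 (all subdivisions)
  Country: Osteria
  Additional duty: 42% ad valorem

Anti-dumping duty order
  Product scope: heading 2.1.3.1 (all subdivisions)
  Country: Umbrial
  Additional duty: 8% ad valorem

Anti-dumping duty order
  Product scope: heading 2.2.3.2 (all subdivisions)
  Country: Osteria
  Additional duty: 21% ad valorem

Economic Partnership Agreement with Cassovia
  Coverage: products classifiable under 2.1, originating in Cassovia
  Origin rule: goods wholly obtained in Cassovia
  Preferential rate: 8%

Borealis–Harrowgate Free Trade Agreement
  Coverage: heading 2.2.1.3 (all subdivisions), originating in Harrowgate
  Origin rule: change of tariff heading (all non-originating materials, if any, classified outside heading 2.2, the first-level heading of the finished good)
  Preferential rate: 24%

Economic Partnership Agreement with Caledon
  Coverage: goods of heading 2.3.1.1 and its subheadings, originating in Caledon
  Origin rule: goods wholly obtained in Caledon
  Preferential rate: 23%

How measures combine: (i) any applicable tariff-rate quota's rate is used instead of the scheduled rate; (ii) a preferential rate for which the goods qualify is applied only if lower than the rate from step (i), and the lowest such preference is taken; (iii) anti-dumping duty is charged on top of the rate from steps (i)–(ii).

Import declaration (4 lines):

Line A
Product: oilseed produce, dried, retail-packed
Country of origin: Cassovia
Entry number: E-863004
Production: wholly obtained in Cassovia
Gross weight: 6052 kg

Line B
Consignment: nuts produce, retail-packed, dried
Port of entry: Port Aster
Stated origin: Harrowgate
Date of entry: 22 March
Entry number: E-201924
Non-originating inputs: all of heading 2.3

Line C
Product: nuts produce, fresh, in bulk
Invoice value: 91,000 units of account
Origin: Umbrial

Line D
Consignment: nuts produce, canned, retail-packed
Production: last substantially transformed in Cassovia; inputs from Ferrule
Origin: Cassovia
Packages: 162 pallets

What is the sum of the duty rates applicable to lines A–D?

Line A: oilseed → 2.1; dried → 2.1.3; retail-packed → 2.1.3.1. Scheduled 7%. quota on 2.1 open → in-quota 12%; Cassovia agreement on 2.1: wholly obtained → 8% available; preferential 8%. → 8%.
Line B: nuts → 2.2; dried → 2.2.4; retail-packed → 2.2.4.1. Scheduled 12%. Harrowgate agreement on 2.2.1.3: 2.2.4.1 not covered. → 12%.
Line C: nuts → 2.2; fresh → 2.2.3; in bulk → 2.2.3.2. Scheduled 21%. No special measure applies. → 21%.
Line D: nuts → 2.2; canned → 2.2.2; retail-packed → 2.2.2.2. Scheduled 4%. Cassovia agreement on 2.1: 2.2.2.2 not covered. → 4%.
Sum: 8% + 12% + 21% + 4% = 45%.

45%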